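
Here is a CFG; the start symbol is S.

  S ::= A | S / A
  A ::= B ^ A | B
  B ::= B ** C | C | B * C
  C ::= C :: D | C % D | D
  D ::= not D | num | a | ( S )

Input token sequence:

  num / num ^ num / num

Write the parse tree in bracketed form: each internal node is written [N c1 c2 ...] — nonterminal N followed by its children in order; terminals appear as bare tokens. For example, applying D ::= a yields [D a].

[S [S [S [A [B [C [D num]]]]] / [A [B [C [D num]]] ^ [A [B [C [D num]]]]]] / [A [B [C [D num]]]]]

S
S / A
S / A / A
A / A / A
B / A / A
C / A / A
D / A / A
num / A / A
num / B ^ A / A
num / C ^ A / A
num / D ^ A / A
num / num ^ A / A
num / num ^ B / A
num / num ^ C / A
num / num ^ D / A
num / num ^ num / A
num / num ^ num / B
num / num ^ num / C
num / num ^ num / D
num / num ^ num / num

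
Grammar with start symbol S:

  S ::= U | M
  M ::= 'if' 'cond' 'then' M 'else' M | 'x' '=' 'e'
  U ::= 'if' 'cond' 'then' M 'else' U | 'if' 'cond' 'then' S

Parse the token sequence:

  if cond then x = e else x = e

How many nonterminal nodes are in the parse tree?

4

[S [M if cond then [M x = e] else [M x = e]]]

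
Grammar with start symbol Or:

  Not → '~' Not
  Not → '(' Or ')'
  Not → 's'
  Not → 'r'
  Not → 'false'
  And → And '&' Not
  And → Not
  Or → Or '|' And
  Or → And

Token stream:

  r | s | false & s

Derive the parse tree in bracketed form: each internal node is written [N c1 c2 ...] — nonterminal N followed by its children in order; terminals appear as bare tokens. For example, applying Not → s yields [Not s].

[Or [Or [Or [And [Not r]]] | [And [Not s]]] | [And [And [Not false]] & [Not s]]]

Or
Or | And
Or | And | And
And | And | And
Not | And | And
r | And | And
r | Not | And
r | s | And
r | s | And & Not
r | s | Not & Not
r | s | false & Not
r | s | false & s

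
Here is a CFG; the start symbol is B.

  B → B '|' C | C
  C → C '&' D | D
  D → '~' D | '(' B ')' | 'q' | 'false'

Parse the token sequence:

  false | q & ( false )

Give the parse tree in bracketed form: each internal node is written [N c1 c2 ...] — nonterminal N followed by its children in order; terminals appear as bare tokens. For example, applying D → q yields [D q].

B
B | C
C | C
D | C
false | C
false | C & D
false | D & D
false | q & D
false | q & ( B )
false | q & ( C )
false | q & ( D )
false | q & ( false )

[B [B [C [D false]]] | [C [C [D q]] & [D ( [B [C [D false]]] )]]]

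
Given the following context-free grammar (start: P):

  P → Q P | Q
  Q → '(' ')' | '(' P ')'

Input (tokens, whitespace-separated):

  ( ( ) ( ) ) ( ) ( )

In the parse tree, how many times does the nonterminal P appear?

5

[P [Q ( [P [Q ( )] [P [Q ( )]]] )] [P [Q ( )] [P [Q ( )]]]]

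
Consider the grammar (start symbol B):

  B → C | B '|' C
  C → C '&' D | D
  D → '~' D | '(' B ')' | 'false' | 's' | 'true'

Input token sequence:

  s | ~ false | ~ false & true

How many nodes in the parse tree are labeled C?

4

[B [B [B [C [D s]]] | [C [D ~ [D false]]]] | [C [C [D ~ [D false]]] & [D true]]]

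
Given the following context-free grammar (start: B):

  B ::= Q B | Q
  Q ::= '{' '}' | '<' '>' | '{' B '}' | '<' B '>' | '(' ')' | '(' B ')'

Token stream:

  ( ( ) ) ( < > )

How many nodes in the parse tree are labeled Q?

[B [Q ( [B [Q ( )]] )] [B [Q ( [B [Q < >]] )]]]

4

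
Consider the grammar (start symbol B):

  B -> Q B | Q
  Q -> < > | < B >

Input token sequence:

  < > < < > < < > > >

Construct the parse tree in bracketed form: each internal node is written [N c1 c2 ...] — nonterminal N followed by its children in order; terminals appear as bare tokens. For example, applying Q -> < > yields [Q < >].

[B [Q < >] [B [Q < [B [Q < >] [B [Q < [B [Q < >]] >]]] >]]]

B
Q B
< > B
< > Q
< > < B >
< > < Q B >
< > < < > B >
< > < < > Q >
< > < < > < B > >
< > < < > < Q > >
< > < < > < < > > >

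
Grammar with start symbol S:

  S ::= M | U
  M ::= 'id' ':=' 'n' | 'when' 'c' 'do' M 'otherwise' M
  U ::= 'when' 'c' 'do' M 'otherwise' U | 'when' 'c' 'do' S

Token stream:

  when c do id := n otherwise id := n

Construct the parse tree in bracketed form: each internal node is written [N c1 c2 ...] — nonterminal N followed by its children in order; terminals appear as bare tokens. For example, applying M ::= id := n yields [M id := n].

S
M
when c do M otherwise M
when c do id := n otherwise M
when c do id := n otherwise id := n

[S [M when c do [M id := n] otherwise [M id := n]]]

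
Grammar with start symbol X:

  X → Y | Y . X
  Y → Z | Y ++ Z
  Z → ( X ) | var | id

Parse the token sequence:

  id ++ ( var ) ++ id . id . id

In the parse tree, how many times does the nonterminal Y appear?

6

[X [Y [Y [Y [Z id]] ++ [Z ( [X [Y [Z var]]] )]] ++ [Z id]] . [X [Y [Z id]] . [X [Y [Z id]]]]]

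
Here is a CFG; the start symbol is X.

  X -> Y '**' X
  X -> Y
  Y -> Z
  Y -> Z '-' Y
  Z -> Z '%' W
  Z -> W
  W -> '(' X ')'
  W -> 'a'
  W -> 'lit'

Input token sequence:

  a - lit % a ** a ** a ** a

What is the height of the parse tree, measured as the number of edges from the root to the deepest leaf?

7

[X [Y [Z [W a]] - [Y [Z [Z [W lit]] % [W a]]]] ** [X [Y [Z [W a]]] ** [X [Y [Z [W a]]] ** [X [Y [Z [W a]]]]]]]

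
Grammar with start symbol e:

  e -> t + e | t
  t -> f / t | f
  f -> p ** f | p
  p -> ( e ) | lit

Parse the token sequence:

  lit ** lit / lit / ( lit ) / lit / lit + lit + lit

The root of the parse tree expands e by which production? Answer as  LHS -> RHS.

[e [t [f [p lit] ** [f [p lit]]] / [t [f [p lit]] / [t [f [p ( [e [t [f [p lit]]]] )]] / [t [f [p lit]] / [t [f [p lit]]]]]]] + [e [t [f [p lit]]] + [e [t [f [p lit]]]]]]

e -> t + e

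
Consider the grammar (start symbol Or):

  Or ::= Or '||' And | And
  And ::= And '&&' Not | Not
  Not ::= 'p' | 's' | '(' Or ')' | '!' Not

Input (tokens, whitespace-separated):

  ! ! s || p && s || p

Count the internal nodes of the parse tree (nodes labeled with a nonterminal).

[Or [Or [Or [And [Not ! [Not ! [Not s]]]]] || [And [And [Not p]] && [Not s]]] || [And [Not p]]]

13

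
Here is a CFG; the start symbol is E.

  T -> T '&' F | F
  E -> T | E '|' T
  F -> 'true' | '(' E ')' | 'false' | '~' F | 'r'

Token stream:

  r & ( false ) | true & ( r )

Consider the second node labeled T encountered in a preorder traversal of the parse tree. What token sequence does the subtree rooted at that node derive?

[E [E [T [T [F r]] & [F ( [E [T [F false]]] )]]] | [T [T [F true]] & [F ( [E [T [F r]]] )]]]

r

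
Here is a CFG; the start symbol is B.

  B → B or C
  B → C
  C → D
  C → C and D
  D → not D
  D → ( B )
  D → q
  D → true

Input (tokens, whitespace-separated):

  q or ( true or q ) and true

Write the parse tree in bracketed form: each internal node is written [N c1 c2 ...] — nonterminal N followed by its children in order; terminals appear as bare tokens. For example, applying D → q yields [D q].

B
B or C
C or C
D or C
q or C
q or C and D
q or D and D
q or ( B ) and D
q or ( B or C ) and D
q or ( C or C ) and D
q or ( D or C ) and D
q or ( true or C ) and D
q or ( true or D ) and D
q or ( true or q ) and D
q or ( true or q ) and true

[B [B [C [D q]]] or [C [C [D ( [B [B [C [D true]]] or [C [D q]]] )]] and [D true]]]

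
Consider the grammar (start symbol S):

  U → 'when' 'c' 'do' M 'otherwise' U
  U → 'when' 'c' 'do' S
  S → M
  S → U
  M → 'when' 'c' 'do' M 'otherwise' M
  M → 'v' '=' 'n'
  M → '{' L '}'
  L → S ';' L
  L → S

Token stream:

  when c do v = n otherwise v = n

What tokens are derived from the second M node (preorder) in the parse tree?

v = n

[S [M when c do [M v = n] otherwise [M v = n]]]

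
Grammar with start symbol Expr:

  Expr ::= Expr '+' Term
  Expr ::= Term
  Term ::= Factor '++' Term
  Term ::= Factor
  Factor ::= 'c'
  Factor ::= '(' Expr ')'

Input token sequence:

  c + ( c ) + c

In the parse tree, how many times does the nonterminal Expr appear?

4

[Expr [Expr [Expr [Term [Factor c]]] + [Term [Factor ( [Expr [Term [Factor c]]] )]]] + [Term [Factor c]]]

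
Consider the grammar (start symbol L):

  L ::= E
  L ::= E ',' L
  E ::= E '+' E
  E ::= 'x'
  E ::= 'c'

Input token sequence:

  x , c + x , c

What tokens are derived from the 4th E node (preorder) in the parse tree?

x

[L [E x] , [L [E [E c] + [E x]] , [L [E c]]]]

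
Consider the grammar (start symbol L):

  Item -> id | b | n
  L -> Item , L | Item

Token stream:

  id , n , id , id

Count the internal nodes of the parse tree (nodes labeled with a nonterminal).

8

[L [Item id] , [L [Item n] , [L [Item id] , [L [Item id]]]]]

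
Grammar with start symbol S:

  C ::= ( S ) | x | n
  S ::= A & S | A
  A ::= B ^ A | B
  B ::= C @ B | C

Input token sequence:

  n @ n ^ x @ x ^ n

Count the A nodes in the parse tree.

3

[S [A [B [C n] @ [B [C n]]] ^ [A [B [C x] @ [B [C x]]] ^ [A [B [C n]]]]]]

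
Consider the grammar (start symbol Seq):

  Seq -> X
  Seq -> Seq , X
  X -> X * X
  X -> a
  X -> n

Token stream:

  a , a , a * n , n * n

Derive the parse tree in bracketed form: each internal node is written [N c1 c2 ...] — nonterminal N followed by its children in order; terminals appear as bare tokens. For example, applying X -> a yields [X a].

Seq
Seq , X
Seq , X , X
Seq , X , X , X
X , X , X , X
a , X , X , X
a , a , X , X
a , a , X * X , X
a , a , a * X , X
a , a , a * n , X
a , a , a * n , X * X
a , a , a * n , n * X
a , a , a * n , n * n

[Seq [Seq [Seq [Seq [X a]] , [X a]] , [X [X a] * [X n]]] , [X [X n] * [X n]]]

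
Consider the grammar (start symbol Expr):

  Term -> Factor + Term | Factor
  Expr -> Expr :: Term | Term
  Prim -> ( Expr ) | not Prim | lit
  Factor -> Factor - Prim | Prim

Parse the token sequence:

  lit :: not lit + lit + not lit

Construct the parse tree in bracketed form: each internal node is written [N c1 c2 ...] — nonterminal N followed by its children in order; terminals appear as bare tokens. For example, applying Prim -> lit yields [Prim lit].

Expr
Expr :: Term
Term :: Term
Factor :: Term
Prim :: Term
lit :: Term
lit :: Factor + Term
lit :: Prim + Term
lit :: not Prim + Term
lit :: not lit + Term
lit :: not lit + Factor + Term
lit :: not lit + Prim + Term
lit :: not lit + lit + Term
lit :: not lit + lit + Factor
lit :: not lit + lit + Prim
lit :: not lit + lit + not Prim
lit :: not lit + lit + not lit

[Expr [Expr [Term [Factor [Prim lit]]]] :: [Term [Factor [Prim not [Prim lit]]] + [Term [Factor [Prim lit]] + [Term [Factor [Prim not [Prim lit]]]]]]]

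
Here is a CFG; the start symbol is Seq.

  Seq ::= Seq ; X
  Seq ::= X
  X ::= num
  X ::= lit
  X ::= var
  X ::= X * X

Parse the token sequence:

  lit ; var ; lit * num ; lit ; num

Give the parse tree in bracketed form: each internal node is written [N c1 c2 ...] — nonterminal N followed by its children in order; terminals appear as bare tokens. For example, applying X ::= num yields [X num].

[Seq [Seq [Seq [Seq [Seq [X lit]] ; [X var]] ; [X [X lit] * [X num]]] ; [X lit]] ; [X num]]

Seq
Seq ; X
Seq ; X ; X
Seq ; X ; X ; X
Seq ; X ; X ; X ; X
X ; X ; X ; X ; X
lit ; X ; X ; X ; X
lit ; var ; X ; X ; X
lit ; var ; X * X ; X ; X
lit ; var ; lit * X ; X ; X
lit ; var ; lit * num ; X ; X
lit ; var ; lit * num ; lit ; X
lit ; var ; lit * num ; lit ; num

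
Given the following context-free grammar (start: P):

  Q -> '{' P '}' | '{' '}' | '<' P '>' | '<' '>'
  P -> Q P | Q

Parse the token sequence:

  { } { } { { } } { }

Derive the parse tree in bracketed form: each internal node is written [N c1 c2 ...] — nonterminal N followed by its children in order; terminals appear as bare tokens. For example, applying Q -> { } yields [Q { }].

[P [Q { }] [P [Q { }] [P [Q { [P [Q { }]] }] [P [Q { }]]]]]

P
Q P
{ } P
{ } Q P
{ } { } P
{ } { } Q P
{ } { } { P } P
{ } { } { Q } P
{ } { } { { } } P
{ } { } { { } } Q
{ } { } { { } } { }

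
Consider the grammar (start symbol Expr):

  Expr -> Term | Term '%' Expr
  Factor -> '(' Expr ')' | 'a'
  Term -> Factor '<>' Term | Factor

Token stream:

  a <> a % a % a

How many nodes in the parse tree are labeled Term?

4

[Expr [Term [Factor a] <> [Term [Factor a]]] % [Expr [Term [Factor a]] % [Expr [Term [Factor a]]]]]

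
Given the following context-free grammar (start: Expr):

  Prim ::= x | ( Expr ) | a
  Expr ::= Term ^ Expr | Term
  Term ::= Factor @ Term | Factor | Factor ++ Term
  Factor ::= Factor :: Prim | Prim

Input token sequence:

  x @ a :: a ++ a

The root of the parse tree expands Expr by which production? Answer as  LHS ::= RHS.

Expr ::= Term

[Expr [Term [Factor [Prim x]] @ [Term [Factor [Factor [Prim a]] :: [Prim a]] ++ [Term [Factor [Prim a]]]]]]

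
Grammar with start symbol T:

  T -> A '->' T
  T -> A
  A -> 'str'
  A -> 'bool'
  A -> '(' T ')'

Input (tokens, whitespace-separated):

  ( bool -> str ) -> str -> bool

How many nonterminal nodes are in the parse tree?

10

[T [A ( [T [A bool] -> [T [A str]]] )] -> [T [A str] -> [T [A bool]]]]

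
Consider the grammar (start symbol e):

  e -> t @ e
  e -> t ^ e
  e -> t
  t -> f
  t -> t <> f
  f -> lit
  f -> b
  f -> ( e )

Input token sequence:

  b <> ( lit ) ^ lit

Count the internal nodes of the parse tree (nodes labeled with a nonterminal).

11

[e [t [t [f b]] <> [f ( [e [t [f lit]]] )]] ^ [e [t [f lit]]]]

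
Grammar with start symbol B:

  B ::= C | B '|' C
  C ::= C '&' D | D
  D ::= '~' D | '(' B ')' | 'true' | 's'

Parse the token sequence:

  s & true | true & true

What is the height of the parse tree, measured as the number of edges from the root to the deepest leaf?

[B [B [C [C [D s]] & [D true]]] | [C [C [D true]] & [D true]]]

5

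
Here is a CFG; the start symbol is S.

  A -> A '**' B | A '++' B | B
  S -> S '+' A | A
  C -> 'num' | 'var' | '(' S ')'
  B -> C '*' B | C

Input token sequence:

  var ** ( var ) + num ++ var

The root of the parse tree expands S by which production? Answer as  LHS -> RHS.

S -> S '+' A

[S [S [A [A [B [C var]]] ** [B [C ( [S [A [B [C var]]]] )]]]] + [A [A [B [C num]]] ++ [B [C var]]]]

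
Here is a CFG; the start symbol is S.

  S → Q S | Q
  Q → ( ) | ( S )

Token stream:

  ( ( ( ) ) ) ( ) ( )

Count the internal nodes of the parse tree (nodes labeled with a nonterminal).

[S [Q ( [S [Q ( [S [Q ( )]] )]] )] [S [Q ( )] [S [Q ( )]]]]

10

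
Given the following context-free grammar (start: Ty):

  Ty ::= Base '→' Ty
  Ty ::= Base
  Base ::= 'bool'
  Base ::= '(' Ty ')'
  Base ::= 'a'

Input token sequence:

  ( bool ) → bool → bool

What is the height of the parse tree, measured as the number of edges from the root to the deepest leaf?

[Ty [Base ( [Ty [Base bool]] )] → [Ty [Base bool] → [Ty [Base bool]]]]

4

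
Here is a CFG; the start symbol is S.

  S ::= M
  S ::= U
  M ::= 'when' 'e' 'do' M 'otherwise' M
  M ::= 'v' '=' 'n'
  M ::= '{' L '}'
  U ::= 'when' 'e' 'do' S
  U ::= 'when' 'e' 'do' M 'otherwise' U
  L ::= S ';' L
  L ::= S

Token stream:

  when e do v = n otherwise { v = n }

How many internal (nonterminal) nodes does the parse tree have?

[S [M when e do [M v = n] otherwise [M { [L [S [M v = n]]] }]]]

7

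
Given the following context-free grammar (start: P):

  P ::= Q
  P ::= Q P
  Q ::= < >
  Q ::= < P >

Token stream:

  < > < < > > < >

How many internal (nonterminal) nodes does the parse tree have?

[P [Q < >] [P [Q < [P [Q < >]] >] [P [Q < >]]]]

8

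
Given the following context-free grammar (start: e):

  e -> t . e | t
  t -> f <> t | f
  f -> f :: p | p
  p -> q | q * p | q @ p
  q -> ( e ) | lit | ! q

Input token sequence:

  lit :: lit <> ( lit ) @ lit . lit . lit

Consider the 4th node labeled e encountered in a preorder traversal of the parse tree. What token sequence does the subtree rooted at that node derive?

lit

[e [t [f [f [p [q lit]]] :: [p [q lit]]] <> [t [f [p [q ( [e [t [f [p [q lit]]]]] )] @ [p [q lit]]]]]] . [e [t [f [p [q lit]]]] . [e [t [f [p [q lit]]]]]]]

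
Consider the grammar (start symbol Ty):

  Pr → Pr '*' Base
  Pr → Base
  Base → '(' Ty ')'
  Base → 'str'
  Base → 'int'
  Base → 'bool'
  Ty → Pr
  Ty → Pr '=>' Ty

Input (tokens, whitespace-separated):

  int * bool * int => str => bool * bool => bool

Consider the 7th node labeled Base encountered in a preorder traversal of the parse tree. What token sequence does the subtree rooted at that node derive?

bool

[Ty [Pr [Pr [Pr [Base int]] * [Base bool]] * [Base int]] => [Ty [Pr [Base str]] => [Ty [Pr [Pr [Base bool]] * [Base bool]] => [Ty [Pr [Base bool]]]]]]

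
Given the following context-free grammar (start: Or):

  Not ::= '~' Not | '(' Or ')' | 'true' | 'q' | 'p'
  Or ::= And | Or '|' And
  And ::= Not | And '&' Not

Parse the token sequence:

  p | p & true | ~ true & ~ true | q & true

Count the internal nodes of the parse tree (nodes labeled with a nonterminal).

[Or [Or [Or [Or [And [Not p]]] | [And [And [Not p]] & [Not true]]] | [And [And [Not ~ [Not true]]] & [Not ~ [Not true]]]] | [And [And [Not q]] & [Not true]]]

20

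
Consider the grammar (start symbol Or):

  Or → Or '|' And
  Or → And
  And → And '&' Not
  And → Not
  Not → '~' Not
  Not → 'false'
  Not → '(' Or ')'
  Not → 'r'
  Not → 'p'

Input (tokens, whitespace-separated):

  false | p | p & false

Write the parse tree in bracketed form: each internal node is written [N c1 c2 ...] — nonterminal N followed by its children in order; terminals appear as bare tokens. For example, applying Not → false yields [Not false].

Or
Or | And
Or | And | And
And | And | And
Not | And | And
false | And | And
false | Not | And
false | p | And
false | p | And & Not
false | p | Not & Not
false | p | p & Not
false | p | p & false

[Or [Or [Or [And [Not false]]] | [And [Not p]]] | [And [And [Not p]] & [Not false]]]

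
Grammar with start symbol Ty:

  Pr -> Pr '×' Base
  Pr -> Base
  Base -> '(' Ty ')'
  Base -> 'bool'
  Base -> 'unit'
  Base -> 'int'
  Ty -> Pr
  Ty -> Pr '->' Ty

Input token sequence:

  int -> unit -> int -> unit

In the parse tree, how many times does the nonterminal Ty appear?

4

[Ty [Pr [Base int]] -> [Ty [Pr [Base unit]] -> [Ty [Pr [Base int]] -> [Ty [Pr [Base unit]]]]]]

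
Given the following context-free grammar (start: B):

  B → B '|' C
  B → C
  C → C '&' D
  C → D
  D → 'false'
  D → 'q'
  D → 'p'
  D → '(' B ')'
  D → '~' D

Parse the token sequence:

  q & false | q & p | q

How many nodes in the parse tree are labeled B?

[B [B [B [C [C [D q]] & [D false]]] | [C [C [D q]] & [D p]]] | [C [D q]]]

3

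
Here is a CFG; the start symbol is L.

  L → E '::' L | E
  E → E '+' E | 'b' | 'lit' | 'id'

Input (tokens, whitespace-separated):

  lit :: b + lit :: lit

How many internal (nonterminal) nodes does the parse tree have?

[L [E lit] :: [L [E [E b] + [E lit]] :: [L [E lit]]]]

8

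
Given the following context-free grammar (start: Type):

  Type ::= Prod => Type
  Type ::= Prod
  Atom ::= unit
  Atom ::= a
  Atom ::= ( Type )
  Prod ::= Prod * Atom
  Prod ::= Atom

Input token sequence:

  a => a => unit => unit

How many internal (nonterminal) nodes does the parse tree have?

12

[Type [Prod [Atom a]] => [Type [Prod [Atom a]] => [Type [Prod [Atom unit]] => [Type [Prod [Atom unit]]]]]]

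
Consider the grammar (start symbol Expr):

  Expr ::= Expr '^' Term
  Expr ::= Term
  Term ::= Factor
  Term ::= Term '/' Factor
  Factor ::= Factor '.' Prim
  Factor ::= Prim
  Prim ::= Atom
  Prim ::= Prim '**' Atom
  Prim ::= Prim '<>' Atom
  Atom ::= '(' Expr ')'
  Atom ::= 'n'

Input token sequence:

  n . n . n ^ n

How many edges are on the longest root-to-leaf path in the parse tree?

8

[Expr [Expr [Term [Factor [Factor [Factor [Prim [Atom n]]] . [Prim [Atom n]]] . [Prim [Atom n]]]]] ^ [Term [Factor [Prim [Atom n]]]]]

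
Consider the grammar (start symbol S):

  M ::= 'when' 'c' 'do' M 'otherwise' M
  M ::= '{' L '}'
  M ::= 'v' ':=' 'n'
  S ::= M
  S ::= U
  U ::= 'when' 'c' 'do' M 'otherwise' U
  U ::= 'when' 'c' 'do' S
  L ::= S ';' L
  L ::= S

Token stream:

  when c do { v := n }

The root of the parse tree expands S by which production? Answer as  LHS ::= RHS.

[S [U when c do [S [M { [L [S [M v := n]]] }]]]]

S ::= U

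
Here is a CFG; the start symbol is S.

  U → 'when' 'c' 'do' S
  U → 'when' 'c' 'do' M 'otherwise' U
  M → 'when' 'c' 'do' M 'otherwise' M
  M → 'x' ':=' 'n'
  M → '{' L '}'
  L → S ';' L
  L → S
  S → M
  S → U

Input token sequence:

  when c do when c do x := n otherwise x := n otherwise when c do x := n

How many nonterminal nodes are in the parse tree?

[S [U when c do [M when c do [M x := n] otherwise [M x := n]] otherwise [U when c do [S [M x := n]]]]]

8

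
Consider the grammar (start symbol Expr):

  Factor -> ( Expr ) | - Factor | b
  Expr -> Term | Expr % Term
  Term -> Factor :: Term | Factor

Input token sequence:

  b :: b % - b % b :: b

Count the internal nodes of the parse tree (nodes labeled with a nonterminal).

[Expr [Expr [Expr [Term [Factor b] :: [Term [Factor b]]]] % [Term [Factor - [Factor b]]]] % [Term [Factor b] :: [Term [Factor b]]]]

14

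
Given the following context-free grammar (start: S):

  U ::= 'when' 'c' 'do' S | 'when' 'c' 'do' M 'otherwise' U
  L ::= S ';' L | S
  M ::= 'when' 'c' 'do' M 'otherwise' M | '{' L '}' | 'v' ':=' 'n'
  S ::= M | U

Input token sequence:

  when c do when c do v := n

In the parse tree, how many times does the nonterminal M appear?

[S [U when c do [S [U when c do [S [M v := n]]]]]]

1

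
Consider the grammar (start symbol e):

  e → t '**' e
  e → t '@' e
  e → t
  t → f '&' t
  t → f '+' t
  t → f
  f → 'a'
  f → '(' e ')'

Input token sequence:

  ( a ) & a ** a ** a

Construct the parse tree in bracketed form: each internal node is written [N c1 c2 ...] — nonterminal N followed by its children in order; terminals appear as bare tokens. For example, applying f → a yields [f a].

e
t ** e
f & t ** e
( e ) & t ** e
( t ) & t ** e
( f ) & t ** e
( a ) & t ** e
( a ) & f ** e
( a ) & a ** e
( a ) & a ** t ** e
( a ) & a ** f ** e
( a ) & a ** a ** e
( a ) & a ** a ** t
( a ) & a ** a ** f
( a ) & a ** a ** a

[e [t [f ( [e [t [f a]]] )] & [t [f a]]] ** [e [t [f a]] ** [e [t [f a]]]]]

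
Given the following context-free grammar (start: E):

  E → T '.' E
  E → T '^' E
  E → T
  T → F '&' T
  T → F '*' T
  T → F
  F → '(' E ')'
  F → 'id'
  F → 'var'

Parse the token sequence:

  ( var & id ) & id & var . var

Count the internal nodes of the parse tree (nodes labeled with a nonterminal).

[E [T [F ( [E [T [F var] & [T [F id]]]] )] & [T [F id] & [T [F var]]]] . [E [T [F var]]]]

15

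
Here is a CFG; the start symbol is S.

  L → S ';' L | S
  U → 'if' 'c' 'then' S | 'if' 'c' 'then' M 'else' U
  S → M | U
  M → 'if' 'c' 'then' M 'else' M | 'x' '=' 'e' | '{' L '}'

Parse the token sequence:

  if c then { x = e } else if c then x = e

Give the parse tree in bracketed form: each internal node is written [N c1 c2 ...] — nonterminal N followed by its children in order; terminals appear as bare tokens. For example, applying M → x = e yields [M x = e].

S
U
if c then M else U
if c then { L } else U
if c then { S } else U
if c then { M } else U
if c then { x = e } else U
if c then { x = e } else if c then S
if c then { x = e } else if c then M
if c then { x = e } else if c then x = e

[S [U if c then [M { [L [S [M x = e]]] }] else [U if c then [S [M x = e]]]]]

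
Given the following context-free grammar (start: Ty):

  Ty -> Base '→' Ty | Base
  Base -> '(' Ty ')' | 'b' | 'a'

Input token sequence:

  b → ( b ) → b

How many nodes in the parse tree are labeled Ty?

4

[Ty [Base b] → [Ty [Base ( [Ty [Base b]] )] → [Ty [Base b]]]]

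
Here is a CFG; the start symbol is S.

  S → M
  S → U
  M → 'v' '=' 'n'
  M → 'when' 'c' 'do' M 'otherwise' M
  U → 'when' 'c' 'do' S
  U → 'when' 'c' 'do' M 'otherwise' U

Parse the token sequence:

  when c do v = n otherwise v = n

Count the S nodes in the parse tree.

1

[S [M when c do [M v = n] otherwise [M v = n]]]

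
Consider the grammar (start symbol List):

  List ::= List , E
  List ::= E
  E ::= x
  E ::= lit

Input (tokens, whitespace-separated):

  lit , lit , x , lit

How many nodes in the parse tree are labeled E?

[List [List [List [List [E lit]] , [E lit]] , [E x]] , [E lit]]

4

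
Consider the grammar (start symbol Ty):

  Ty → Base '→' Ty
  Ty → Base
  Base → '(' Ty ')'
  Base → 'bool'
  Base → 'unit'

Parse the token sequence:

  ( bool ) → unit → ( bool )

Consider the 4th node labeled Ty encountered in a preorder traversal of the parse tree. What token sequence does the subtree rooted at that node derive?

[Ty [Base ( [Ty [Base bool]] )] → [Ty [Base unit] → [Ty [Base ( [Ty [Base bool]] )]]]]

( bool )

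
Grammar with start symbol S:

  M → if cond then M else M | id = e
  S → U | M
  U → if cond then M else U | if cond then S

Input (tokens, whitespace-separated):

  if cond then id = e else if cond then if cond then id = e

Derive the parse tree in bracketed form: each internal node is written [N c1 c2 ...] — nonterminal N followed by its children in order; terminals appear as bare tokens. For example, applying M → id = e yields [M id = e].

[S [U if cond then [M id = e] else [U if cond then [S [U if cond then [S [M id = e]]]]]]]

S
U
if cond then M else U
if cond then id = e else U
if cond then id = e else if cond then S
if cond then id = e else if cond then U
if cond then id = e else if cond then if cond then S
if cond then id = e else if cond then if cond then M
if cond then id = e else if cond then if cond then id = e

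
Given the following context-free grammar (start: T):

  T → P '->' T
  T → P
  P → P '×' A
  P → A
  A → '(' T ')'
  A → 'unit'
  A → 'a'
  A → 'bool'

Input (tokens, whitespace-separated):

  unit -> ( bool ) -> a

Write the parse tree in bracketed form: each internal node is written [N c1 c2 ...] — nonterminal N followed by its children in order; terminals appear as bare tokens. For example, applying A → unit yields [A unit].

T
P -> T
A -> T
unit -> T
unit -> P -> T
unit -> A -> T
unit -> ( T ) -> T
unit -> ( P ) -> T
unit -> ( A ) -> T
unit -> ( bool ) -> T
unit -> ( bool ) -> P
unit -> ( bool ) -> A
unit -> ( bool ) -> a

[T [P [A unit]] -> [T [P [A ( [T [P [A bool]]] )]] -> [T [P [A a]]]]]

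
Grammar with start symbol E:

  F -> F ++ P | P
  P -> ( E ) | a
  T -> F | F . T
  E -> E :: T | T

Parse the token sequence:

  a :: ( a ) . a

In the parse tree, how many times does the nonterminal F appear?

[E [E [T [F [P a]]]] :: [T [F [P ( [E [T [F [P a]]]] )]] . [T [F [P a]]]]]

4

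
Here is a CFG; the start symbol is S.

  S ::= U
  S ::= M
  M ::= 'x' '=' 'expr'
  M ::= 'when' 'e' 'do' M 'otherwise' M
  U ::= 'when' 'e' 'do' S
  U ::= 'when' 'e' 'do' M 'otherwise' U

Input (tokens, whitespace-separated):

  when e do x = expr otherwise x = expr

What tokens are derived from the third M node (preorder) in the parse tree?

[S [M when e do [M x = expr] otherwise [M x = expr]]]

x = expr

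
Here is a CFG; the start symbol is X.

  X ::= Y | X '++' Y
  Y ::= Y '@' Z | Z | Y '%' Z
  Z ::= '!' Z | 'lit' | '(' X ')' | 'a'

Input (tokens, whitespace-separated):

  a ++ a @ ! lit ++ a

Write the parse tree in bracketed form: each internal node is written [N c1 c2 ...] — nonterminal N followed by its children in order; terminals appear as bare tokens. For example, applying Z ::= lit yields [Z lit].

[X [X [X [Y [Z a]]] ++ [Y [Y [Z a]] @ [Z ! [Z lit]]]] ++ [Y [Z a]]]

X
X ++ Y
X ++ Y ++ Y
Y ++ Y ++ Y
Z ++ Y ++ Y
a ++ Y ++ Y
a ++ Y @ Z ++ Y
a ++ Z @ Z ++ Y
a ++ a @ Z ++ Y
a ++ a @ ! Z ++ Y
a ++ a @ ! lit ++ Y
a ++ a @ ! lit ++ Z
a ++ a @ ! lit ++ a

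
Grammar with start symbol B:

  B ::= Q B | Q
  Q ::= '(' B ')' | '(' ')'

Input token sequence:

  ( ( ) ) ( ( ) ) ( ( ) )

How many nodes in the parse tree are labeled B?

6

[B [Q ( [B [Q ( )]] )] [B [Q ( [B [Q ( )]] )] [B [Q ( [B [Q ( )]] )]]]]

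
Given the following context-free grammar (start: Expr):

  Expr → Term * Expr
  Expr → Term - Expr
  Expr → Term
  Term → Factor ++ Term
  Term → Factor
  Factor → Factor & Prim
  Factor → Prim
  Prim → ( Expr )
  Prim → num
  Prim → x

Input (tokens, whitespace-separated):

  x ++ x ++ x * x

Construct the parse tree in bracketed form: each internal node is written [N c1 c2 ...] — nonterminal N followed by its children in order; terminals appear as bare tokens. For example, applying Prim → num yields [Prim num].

Expr
Term * Expr
Factor ++ Term * Expr
Prim ++ Term * Expr
x ++ Term * Expr
x ++ Factor ++ Term * Expr
x ++ Prim ++ Term * Expr
x ++ x ++ Term * Expr
x ++ x ++ Factor * Expr
x ++ x ++ Prim * Expr
x ++ x ++ x * Expr
x ++ x ++ x * Term
x ++ x ++ x * Factor
x ++ x ++ x * Prim
x ++ x ++ x * x

[Expr [Term [Factor [Prim x]] ++ [Term [Factor [Prim x]] ++ [Term [Factor [Prim x]]]]] * [Expr [Term [Factor [Prim x]]]]]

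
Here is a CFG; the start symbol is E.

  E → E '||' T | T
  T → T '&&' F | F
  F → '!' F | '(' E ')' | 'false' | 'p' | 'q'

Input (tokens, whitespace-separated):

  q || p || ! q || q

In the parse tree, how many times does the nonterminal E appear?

4

[E [E [E [E [T [F q]]] || [T [F p]]] || [T [F ! [F q]]]] || [T [F q]]]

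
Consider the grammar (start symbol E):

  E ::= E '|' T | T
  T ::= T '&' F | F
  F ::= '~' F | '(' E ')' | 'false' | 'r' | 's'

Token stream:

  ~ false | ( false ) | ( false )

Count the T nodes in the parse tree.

5

[E [E [E [T [F ~ [F false]]]] | [T [F ( [E [T [F false]]] )]]] | [T [F ( [E [T [F false]]] )]]]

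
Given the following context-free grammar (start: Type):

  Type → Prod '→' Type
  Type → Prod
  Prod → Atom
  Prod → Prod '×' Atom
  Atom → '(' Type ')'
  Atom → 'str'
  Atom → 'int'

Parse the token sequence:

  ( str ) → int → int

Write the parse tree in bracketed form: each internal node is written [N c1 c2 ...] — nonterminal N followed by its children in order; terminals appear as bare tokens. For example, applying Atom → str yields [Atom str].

Type
Prod → Type
Atom → Type
( Type ) → Type
( Prod ) → Type
( Atom ) → Type
( str ) → Type
( str ) → Prod → Type
( str ) → Atom → Type
( str ) → int → Type
( str ) → int → Prod
( str ) → int → Atom
( str ) → int → int

[Type [Prod [Atom ( [Type [Prod [Atom str]]] )]] → [Type [Prod [Atom int]] → [Type [Prod [Atom int]]]]]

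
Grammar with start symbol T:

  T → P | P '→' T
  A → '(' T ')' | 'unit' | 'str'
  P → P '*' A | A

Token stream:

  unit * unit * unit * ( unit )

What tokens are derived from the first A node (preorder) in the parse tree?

unit

[T [P [P [P [P [A unit]] * [A unit]] * [A unit]] * [A ( [T [P [A unit]]] )]]]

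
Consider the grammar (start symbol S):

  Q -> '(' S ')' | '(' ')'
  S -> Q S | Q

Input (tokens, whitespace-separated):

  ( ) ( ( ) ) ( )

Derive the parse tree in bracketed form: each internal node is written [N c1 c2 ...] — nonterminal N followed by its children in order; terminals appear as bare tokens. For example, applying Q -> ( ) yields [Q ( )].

S
Q S
( ) S
( ) Q S
( ) ( S ) S
( ) ( Q ) S
( ) ( ( ) ) S
( ) ( ( ) ) Q
( ) ( ( ) ) ( )

[S [Q ( )] [S [Q ( [S [Q ( )]] )] [S [Q ( )]]]]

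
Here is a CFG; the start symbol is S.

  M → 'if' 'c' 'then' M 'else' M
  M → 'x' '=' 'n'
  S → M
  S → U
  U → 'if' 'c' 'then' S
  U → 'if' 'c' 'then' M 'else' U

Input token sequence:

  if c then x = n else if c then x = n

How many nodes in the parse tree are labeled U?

2

[S [U if c then [M x = n] else [U if c then [S [M x = n]]]]]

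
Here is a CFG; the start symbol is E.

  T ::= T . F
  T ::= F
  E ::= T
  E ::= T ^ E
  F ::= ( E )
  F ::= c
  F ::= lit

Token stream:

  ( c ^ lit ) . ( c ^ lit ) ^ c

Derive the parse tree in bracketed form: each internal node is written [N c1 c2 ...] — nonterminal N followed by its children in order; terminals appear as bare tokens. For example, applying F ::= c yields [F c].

E
T ^ E
T . F ^ E
F . F ^ E
( E ) . F ^ E
( T ^ E ) . F ^ E
( F ^ E ) . F ^ E
( c ^ E ) . F ^ E
( c ^ T ) . F ^ E
( c ^ F ) . F ^ E
( c ^ lit ) . F ^ E
( c ^ lit ) . ( E ) ^ E
( c ^ lit ) . ( T ^ E ) ^ E
( c ^ lit ) . ( F ^ E ) ^ E
( c ^ lit ) . ( c ^ E ) ^ E
( c ^ lit ) . ( c ^ T ) ^ E
( c ^ lit ) . ( c ^ F ) ^ E
( c ^ lit ) . ( c ^ lit ) ^ E
( c ^ lit ) . ( c ^ lit ) ^ T
( c ^ lit ) . ( c ^ lit ) ^ F
( c ^ lit ) . ( c ^ lit ) ^ c

[E [T [T [F ( [E [T [F c]] ^ [E [T [F lit]]]] )]] . [F ( [E [T [F c]] ^ [E [T [F lit]]]] )]] ^ [E [T [F c]]]]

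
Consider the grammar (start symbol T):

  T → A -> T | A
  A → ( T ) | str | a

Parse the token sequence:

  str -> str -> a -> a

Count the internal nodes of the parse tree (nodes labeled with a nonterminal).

8

[T [A str] -> [T [A str] -> [T [A a] -> [T [A a]]]]]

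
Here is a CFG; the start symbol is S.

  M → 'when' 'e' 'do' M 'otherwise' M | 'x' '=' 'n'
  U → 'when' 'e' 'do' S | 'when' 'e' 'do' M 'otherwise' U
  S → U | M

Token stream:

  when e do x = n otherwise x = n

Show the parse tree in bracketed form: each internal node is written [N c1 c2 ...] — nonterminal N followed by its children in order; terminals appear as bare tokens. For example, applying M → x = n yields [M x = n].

S
M
when e do M otherwise M
when e do x = n otherwise M
when e do x = n otherwise x = n

[S [M when e do [M x = n] otherwise [M x = n]]]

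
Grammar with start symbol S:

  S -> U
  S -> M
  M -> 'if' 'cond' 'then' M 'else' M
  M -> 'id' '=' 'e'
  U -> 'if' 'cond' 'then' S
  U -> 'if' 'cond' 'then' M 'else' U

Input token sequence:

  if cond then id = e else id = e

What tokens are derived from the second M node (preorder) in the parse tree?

id = e

[S [M if cond then [M id = e] else [M id = e]]]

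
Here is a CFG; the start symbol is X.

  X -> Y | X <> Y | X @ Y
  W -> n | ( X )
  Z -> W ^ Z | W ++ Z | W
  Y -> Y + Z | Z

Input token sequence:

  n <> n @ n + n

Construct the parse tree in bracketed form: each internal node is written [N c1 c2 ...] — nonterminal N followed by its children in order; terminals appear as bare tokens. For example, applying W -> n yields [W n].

[X [X [X [Y [Z [W n]]]] <> [Y [Z [W n]]]] @ [Y [Y [Z [W n]]] + [Z [W n]]]]

X
X @ Y
X <> Y @ Y
Y <> Y @ Y
Z <> Y @ Y
W <> Y @ Y
n <> Y @ Y
n <> Z @ Y
n <> W @ Y
n <> n @ Y
n <> n @ Y + Z
n <> n @ Z + Z
n <> n @ W + Z
n <> n @ n + Z
n <> n @ n + W
n <> n @ n + n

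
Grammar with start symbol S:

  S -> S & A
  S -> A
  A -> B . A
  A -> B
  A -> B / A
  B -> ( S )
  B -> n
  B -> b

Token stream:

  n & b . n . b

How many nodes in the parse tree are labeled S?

[S [S [A [B n]]] & [A [B b] . [A [B n] . [A [B b]]]]]

2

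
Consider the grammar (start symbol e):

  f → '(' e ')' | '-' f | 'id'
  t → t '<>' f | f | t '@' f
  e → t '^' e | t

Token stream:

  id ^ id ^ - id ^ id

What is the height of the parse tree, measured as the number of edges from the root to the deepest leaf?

6

[e [t [f id]] ^ [e [t [f id]] ^ [e [t [f - [f id]]] ^ [e [t [f id]]]]]]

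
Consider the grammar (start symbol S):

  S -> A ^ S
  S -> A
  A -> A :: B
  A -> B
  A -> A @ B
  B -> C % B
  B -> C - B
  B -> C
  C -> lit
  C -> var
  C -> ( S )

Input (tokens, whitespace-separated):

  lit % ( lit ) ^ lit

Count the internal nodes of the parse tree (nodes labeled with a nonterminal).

14

[S [A [B [C lit] % [B [C ( [S [A [B [C lit]]]] )]]]] ^ [S [A [B [C lit]]]]]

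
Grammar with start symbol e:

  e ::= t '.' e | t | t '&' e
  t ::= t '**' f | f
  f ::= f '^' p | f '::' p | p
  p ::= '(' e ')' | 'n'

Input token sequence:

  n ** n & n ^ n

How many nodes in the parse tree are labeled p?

4

[e [t [t [f [p n]]] ** [f [p n]]] & [e [t [f [f [p n]] ^ [p n]]]]]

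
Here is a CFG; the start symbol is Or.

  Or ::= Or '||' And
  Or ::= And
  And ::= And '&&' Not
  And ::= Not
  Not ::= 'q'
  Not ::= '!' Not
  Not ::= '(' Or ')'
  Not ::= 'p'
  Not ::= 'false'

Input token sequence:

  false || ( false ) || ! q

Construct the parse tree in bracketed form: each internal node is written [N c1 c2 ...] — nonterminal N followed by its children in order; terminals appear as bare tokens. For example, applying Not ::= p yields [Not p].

Or
Or || And
Or || And || And
And || And || And
Not || And || And
false || And || And
false || Not || And
false || ( Or ) || And
false || ( And ) || And
false || ( Not ) || And
false || ( false ) || And
false || ( false ) || Not
false || ( false ) || ! Not
false || ( false ) || ! q

[Or [Or [Or [And [Not false]]] || [And [Not ( [Or [And [Not false]]] )]]] || [And [Not ! [Not q]]]]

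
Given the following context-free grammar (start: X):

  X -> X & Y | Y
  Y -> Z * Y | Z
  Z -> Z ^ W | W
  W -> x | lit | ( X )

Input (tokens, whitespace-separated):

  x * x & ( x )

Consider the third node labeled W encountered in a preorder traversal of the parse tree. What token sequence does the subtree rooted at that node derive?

( x )

[X [X [Y [Z [W x]] * [Y [Z [W x]]]]] & [Y [Z [W ( [X [Y [Z [W x]]]] )]]]]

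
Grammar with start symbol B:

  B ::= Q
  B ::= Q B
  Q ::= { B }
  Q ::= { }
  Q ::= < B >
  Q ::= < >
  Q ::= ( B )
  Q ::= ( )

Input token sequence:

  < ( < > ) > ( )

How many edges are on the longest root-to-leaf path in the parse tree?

[B [Q < [B [Q ( [B [Q < >]] )]] >] [B [Q ( )]]]

6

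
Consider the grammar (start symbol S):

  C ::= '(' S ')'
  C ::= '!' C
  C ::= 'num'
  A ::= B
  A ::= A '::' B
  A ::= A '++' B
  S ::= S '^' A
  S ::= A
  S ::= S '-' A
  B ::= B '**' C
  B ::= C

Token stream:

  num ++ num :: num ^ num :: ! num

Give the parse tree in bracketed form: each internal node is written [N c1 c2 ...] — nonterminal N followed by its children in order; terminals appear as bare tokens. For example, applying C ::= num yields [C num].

[S [S [A [A [A [B [C num]]] ++ [B [C num]]] :: [B [C num]]]] ^ [A [A [B [C num]]] :: [B [C ! [C num]]]]]

S
S ^ A
A ^ A
A :: B ^ A
A ++ B :: B ^ A
B ++ B :: B ^ A
C ++ B :: B ^ A
num ++ B :: B ^ A
num ++ C :: B ^ A
num ++ num :: B ^ A
num ++ num :: C ^ A
num ++ num :: num ^ A
num ++ num :: num ^ A :: B
num ++ num :: num ^ B :: B
num ++ num :: num ^ C :: B
num ++ num :: num ^ num :: B
num ++ num :: num ^ num :: C
num ++ num :: num ^ num :: ! C
num ++ num :: num ^ num :: ! num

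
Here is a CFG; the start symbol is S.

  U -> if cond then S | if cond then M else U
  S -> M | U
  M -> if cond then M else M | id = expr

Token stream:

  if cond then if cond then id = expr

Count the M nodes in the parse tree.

[S [U if cond then [S [U if cond then [S [M id = expr]]]]]]

1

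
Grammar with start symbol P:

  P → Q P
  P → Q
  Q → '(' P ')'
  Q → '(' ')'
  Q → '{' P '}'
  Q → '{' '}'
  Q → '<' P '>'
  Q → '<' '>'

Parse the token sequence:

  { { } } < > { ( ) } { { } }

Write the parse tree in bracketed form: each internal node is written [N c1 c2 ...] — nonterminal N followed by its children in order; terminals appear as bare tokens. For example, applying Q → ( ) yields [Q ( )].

[P [Q { [P [Q { }]] }] [P [Q < >] [P [Q { [P [Q ( )]] }] [P [Q { [P [Q { }]] }]]]]]

P
Q P
{ P } P
{ Q } P
{ { } } P
{ { } } Q P
{ { } } < > P
{ { } } < > Q P
{ { } } < > { P } P
{ { } } < > { Q } P
{ { } } < > { ( ) } P
{ { } } < > { ( ) } Q
{ { } } < > { ( ) } { P }
{ { } } < > { ( ) } { Q }
{ { } } < > { ( ) } { { } }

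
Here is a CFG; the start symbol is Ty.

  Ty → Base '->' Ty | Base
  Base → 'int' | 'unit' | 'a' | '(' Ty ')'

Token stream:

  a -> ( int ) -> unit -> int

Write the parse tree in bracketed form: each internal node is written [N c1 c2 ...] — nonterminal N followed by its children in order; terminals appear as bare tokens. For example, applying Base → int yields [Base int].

[Ty [Base a] -> [Ty [Base ( [Ty [Base int]] )] -> [Ty [Base unit] -> [Ty [Base int]]]]]

Ty
Base -> Ty
a -> Ty
a -> Base -> Ty
a -> ( Ty ) -> Ty
a -> ( Base ) -> Ty
a -> ( int ) -> Ty
a -> ( int ) -> Base -> Ty
a -> ( int ) -> unit -> Ty
a -> ( int ) -> unit -> Base
a -> ( int ) -> unit -> int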